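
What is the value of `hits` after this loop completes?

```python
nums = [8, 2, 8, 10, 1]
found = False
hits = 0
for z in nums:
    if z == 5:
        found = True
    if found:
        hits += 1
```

Count elements after first 5 in [8, 2, 8, 10, 1]
`hits` takes the values: 0

Answer: 0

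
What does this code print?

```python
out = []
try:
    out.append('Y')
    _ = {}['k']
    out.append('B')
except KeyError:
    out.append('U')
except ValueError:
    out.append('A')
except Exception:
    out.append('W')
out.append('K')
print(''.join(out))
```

Execution trace: 'Y' (try body) → 'U' (except KeyError) → 'K' (after the try/except). Output: YUK

Answer: YUK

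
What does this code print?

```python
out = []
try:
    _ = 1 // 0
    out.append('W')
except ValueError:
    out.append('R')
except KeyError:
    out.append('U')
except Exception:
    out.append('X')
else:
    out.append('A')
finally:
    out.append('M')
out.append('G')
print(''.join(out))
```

Execution trace: 'X' (except Exception) → 'M' (finally) → 'G' (after the try/except). Output: XMG

Answer: XMG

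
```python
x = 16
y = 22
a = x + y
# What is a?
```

Trace:
`x = 16` → x = 16
`y = 22` → y = 22
`a = x + y` → a = 38
So a = 38

Answer: 38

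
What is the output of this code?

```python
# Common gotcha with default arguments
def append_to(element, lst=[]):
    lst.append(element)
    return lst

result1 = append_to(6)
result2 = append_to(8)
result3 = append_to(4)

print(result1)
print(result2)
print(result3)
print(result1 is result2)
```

Key concept: mutable default argument gotcha.
Step by step:
`result1 = append_to(6)` → result1 = [6]
`result2 = append_to(8)` → result1 = [6, 8] (same object as result2); result2 = [6, 8] (same object as result1)
`result3 = append_to(4)` → result1 = [6, 8, 4] (same object as result2, result3); result2 = [6, 8, 4] (same object as result1, result3); result3 = [6, 8, 4] (same object as result1, result2)
`print(result1)` → prints [6, 8, 4]
`print(result2)` → prints [6, 8, 4]
`print(result3)` → prints [6, 8, 4]
`print(result1 is result2)` → prints True

Answer:
[6, 8, 4]
[6, 8, 4]
[6, 8, 4]
True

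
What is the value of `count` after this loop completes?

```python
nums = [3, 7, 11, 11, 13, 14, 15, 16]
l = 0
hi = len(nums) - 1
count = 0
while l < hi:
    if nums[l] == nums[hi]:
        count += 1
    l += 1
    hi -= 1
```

Count matching pairs from ends
`count` takes the values: 0

Answer: 0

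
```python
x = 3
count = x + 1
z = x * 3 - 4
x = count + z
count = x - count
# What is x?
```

Trace:
`x = 3` → x = 3
`count = x + 1` → count = 4
`z = x * 3 - 4` → z = 5
`x = count + z` → x = 9
`count = x - count` → count = 5
So x = 9

Answer: 9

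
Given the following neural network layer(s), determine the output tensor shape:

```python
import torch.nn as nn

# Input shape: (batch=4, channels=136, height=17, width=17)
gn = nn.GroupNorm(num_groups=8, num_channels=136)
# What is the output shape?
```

Input: (4, 136, 17, 17) -> Output: (4, 136, 17, 17)

Answer: (4, 136, 17, 17)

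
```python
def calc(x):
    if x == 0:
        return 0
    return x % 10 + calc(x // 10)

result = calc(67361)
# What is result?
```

Sum of digits of 67361: 1 + 6 + 3 + 7 + 6 = 23

Answer: 23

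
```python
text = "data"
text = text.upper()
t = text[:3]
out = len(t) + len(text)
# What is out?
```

Trace:
`text = "data"` → text = 'data'
`text = text.upper()` → text = 'DATA'
`t = text[:3]` → t = 'DAT'
`out = len(t) + len(text)` → out = 7
So out = 7

Answer: 7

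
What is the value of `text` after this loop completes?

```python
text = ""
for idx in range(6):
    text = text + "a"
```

Repeat 'a' 6 times
`text` takes the values: "" → "a" → "aa" → "aaa" → "aaaa" → "aaaaa" → "aaaaaa"

Answer: "aaaaaa"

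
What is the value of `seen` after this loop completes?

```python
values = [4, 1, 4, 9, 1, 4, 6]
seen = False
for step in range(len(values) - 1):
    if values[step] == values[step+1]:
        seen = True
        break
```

Check consecutive duplicates in [4, 1, 4, 9, 1, 4, 6]
`seen` takes the values: False

Answer: False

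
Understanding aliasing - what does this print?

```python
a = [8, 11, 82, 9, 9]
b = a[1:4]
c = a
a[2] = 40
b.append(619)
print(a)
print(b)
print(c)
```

Key concept: slice vs alias.
Step by step:
`a = [8, 11, 82, 9, 9]` → a = [8, 11, 82, 9, 9]
`b = a[1:4]` → b = [11, 82, 9]
`c = a` → c = [8, 11, 82, 9, 9] (same object as a)
`a[2] = 40` → a = [8, 11, 40, 9, 9] (same object as c); c = [8, 11, 40, 9, 9] (same object as a)
`b.append(619)` → b = [11, 82, 9, 619]
`print(a)` → prints [8, 11, 40, 9, 9]
`print(b)` → prints [11, 82, 9, 619]
`print(c)` → prints [8, 11, 40, 9, 9]

Answer:
[8, 11, 40, 9, 9]
[11, 82, 9, 619]
[8, 11, 40, 9, 9]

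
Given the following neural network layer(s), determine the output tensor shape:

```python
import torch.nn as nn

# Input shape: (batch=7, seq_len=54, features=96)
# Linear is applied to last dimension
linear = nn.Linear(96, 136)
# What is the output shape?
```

Input: (7, 54, 96) -> Output: (7, 54, 136)

Answer: (7, 54, 136)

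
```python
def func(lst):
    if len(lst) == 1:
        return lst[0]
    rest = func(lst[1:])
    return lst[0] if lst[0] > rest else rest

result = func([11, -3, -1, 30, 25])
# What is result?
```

Recursive max over [11, -3, -1, 30, 25] = 30

Answer: 30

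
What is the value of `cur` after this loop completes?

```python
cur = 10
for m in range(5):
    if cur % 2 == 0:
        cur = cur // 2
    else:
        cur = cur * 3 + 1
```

Collatz-style transformation from 10
`cur` takes the values: 10 → 5 → 16 → 8 → 4 → 2

Answer: 2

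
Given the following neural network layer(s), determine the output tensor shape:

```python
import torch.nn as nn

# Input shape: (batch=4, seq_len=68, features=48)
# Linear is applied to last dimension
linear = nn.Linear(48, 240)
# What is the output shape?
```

Input: (4, 68, 48) -> Output: (4, 68, 240)

Answer: (4, 68, 240)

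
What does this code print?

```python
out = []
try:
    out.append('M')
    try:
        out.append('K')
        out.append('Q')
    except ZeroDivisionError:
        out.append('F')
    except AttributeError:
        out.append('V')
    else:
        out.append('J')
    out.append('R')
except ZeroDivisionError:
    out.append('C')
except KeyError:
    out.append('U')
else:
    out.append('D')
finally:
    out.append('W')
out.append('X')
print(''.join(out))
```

Execution trace: 'M' (try body) → 'K' (inner try body) → 'Q' (inner try body, no exception) → 'J' (inner else) → 'R' (try body, no exception) → 'D' (else) → 'W' (finally) → 'X' (after the try/except). Output: MKQJRDWX

Answer: MKQJRDWX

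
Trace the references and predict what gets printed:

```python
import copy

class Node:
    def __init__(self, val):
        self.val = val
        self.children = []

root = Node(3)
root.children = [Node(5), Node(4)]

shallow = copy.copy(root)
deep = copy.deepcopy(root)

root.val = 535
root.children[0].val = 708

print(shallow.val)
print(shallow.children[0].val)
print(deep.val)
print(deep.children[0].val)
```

Key concept: deep copy with custom objects.
Step by step:
`root = Node(3)` → root = Node(val=3, children=[])
`root.children = [Node(5), Node(4)]` → root = Node(val=3, children=[Node(val=5, children=[]), Node(val=4, children=[])])
`shallow = copy.copy(root)` → shallow = Node(val=3, children=[Node(val=5, children=[]), Node(val=4, children=[])])
`deep = copy.deepcopy(root)` → deep = Node(val=3, children=[Node(val=5, children=[]), Node(val=4, children=[])])
`root.val = 535` → root = Node(val=535, children=[Node(val=5, children=[]), Node(val=4, children=[])])
`root.children[0].val = 708` → root = Node(val=535, children=[Node(val=708, children=[]), Node(val=4, children=[])]); shallow = Node(val=3, children=[Node(val=708, children=[]), Node(val=4, children=[])])
`print(shallow.val)` → prints 3
`print(shallow.children[0].val)` → prints 708
`print(deep.val)` → prints 3
`print(deep.children[0].val)` → prints 5

Answer:
3
708
3
5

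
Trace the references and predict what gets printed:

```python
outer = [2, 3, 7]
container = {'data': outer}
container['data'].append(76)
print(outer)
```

Key concept: dict holds reference to list.
Step by step:
`outer = [2, 3, 7]` → outer = [2, 3, 7]
`container = {'data': outer}` → container = {'data': [2, 3, 7]}
`container['data'].append(76)` → outer = [2, 3, 7, 76]; container = {'data': [2, 3, 7, 76]}
`print(outer)` → prints [2, 3, 7, 76]

Answer: [2, 3, 7, 76]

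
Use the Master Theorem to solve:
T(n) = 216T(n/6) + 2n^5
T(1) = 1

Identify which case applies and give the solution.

a=216, b=6, f(n)=2n^5. log_6(216) = 3. Since c=5 > 3 and the regularity condition holds (216(n/6)^5 = (216/6^5)n^5 with 216/6^5 < 1), Case 3 applies: T(n) = Θ(f(n)) = O(n^5).

Answer: O(n^5) - Case 3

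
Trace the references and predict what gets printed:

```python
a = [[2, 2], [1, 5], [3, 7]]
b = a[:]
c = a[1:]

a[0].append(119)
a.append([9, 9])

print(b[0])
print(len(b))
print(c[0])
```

Key concept: slice with nested mutation.
Step by step:
`a = [[2, 2], [1, 5], [3, 7]]` → a = [[2, 2], [1, 5], [3, 7]]
`b = a[:]` → b = [[2, 2], [1, 5], [3, 7]]
`c = a[1:]` → c = [[1, 5], [3, 7]]
`a[0].append(119)` → a = [[2, 2, 119], [1, 5], [3, 7]]; b = [[2, 2, 119], [1, 5], [3, 7]]
`a.append([9, 9])` → a = [[2, 2, 119], [1, 5], [3, 7], [9, 9]]
`print(b[0])` → prints [2, 2, 119]
`print(len(b))` → prints 3
`print(c[0])` → prints [1, 5]

Answer:
[2, 2, 119]
3
[1, 5]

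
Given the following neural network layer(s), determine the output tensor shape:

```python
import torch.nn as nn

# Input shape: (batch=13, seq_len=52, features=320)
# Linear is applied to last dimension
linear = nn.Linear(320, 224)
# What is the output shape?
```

Input: (13, 52, 320) -> Output: (13, 52, 224)

Answer: (13, 52, 224)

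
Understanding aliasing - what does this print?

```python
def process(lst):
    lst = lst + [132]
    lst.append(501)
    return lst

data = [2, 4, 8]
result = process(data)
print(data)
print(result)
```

Key concept: rebinding parameter vs mutation.
Step by step:
`data = [2, 4, 8]` → data = [2, 4, 8]
`result = process(data)` → result = [2, 4, 8, 132, 501]
`print(data)` → prints [2, 4, 8]
`print(result)` → prints [2, 4, 8, 132, 501]

Answer:
[2, 4, 8]
[2, 4, 8, 132, 501]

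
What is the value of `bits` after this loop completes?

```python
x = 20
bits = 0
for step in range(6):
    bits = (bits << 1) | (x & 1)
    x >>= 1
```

Reverse lowest 6 bits of 20
`bits` takes the values: 0 → 1 → 2 → 5 → 10

Answer: 10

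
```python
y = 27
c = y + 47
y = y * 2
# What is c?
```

Trace:
`y = 27` → y = 27
`c = y + 47` → c = 74
`y = y * 2` → y = 54
So c = 74

Answer: 74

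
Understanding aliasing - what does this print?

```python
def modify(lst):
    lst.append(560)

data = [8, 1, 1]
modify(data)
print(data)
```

Key concept: function modifies passed list.
Step by step:
`data = [8, 1, 1]` → data = [8, 1, 1]
`modify(data)` → data = [8, 1, 1, 560]
`print(data)` → prints [8, 1, 1, 560]

Answer: [8, 1, 1, 560]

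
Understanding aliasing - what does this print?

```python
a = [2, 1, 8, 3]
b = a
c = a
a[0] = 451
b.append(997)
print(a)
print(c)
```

Key concept: multiple aliases.
Step by step:
`a = [2, 1, 8, 3]` → a = [2, 1, 8, 3]
`b = a` → b = [2, 1, 8, 3] (same object as a)
`c = a` → c = [2, 1, 8, 3] (same object as a, b)
`a[0] = 451` → a = [451, 1, 8, 3] (same object as b, c); b = [451, 1, 8, 3] (same object as a, c); c = [451, 1, 8, 3] (same object as a, b)
`b.append(997)` → a = [451, 1, 8, 3, 997] (same object as b, c); b = [451, 1, 8, 3, 997] (same object as a, c); c = [451, 1, 8, 3, 997] (same object as a, b)
`print(a)` → prints [451, 1, 8, 3, 997]
`print(c)` → prints [451, 1, 8, 3, 997]

Answer:
[451, 1, 8, 3, 997]
[451, 1, 8, 3, 997]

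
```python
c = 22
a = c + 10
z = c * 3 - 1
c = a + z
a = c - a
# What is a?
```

Trace:
`c = 22` → c = 22
`a = c + 10` → a = 32
`z = c * 3 - 1` → z = 65
`c = a + z` → c = 97
`a = c - a` → a = 65
So a = 65

Answer: 65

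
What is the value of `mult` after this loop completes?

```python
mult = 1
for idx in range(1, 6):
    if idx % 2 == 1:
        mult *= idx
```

Product of odd numbers 1 to 5
`mult` takes the values: 1 → 3 → 15

Answer: 15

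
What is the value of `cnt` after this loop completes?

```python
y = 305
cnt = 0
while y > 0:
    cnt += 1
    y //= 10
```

Count digits by repeated division by 10
`cnt` takes the values: 0 → 1 → 2 → 3

Answer: 3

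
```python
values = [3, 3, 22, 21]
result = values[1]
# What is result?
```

Trace:
`values = [3, 3, 22, 21]` → values = [3, 3, 22, 21]
`result = values[1]` → result = 3
So result = 3

Answer: 3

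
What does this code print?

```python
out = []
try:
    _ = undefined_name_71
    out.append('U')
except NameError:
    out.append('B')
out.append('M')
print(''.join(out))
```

Execution trace: 'B' (except NameError) → 'M' (after the try/except). Output: BM

Answer: BM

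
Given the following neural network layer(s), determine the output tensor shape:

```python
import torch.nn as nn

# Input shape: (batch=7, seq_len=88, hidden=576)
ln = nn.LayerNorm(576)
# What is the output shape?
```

Input: (7, 88, 576) -> Output: (7, 88, 576)

Answer: (7, 88, 576)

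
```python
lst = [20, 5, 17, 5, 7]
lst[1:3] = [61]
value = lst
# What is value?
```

Trace:
`lst = [20, 5, 17, 5, 7]` → lst = [20, 5, 17, 5, 7]
`lst[1:3] = [61]` → lst = [20, 61, 5, 7]
`value = lst` → value = [20, 61, 5, 7]
So value = [20, 61, 5, 7]

Answer: [20, 61, 5, 7]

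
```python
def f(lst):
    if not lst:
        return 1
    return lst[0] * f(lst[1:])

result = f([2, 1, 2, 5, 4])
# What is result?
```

Product over [2, 1, 2, 5, 4] = 2 * 1 * 2 * 5 * 4 = 80

Answer: 80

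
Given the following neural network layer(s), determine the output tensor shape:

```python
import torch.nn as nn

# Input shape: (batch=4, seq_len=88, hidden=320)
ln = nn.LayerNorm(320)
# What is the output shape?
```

Input: (4, 88, 320) -> Output: (4, 88, 320)

Answer: (4, 88, 320)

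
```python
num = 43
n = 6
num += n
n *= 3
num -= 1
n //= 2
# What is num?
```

Trace:
`num = 43` → num = 43
`n = 6` → n = 6
`num += n` → num = 49
`n *= 3` → n = 18
`num -= 1` → num = 48
`n //= 2` → n = 9
So num = 48

Answer: 48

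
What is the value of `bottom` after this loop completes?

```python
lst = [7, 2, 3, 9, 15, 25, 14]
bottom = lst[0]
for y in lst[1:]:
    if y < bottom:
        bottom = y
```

Minimum of [7, 2, 3, 9, 15, 25, 14]
`bottom` takes the values: 7 → 2

Answer: 2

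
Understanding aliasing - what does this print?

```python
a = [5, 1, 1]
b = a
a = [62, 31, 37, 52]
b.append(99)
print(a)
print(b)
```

Key concept: rebinding vs mutation: a is rebound to a new list, b still points at the original.
Step by step:
`a = [5, 1, 1]` → a = [5, 1, 1]
`b = a` → b = [5, 1, 1] (same object as a)
`a = [62, 31, 37, 52]` → a = [62, 31, 37, 52]
`b.append(99)` → b = [5, 1, 1, 99]
`print(a)` → prints [62, 31, 37, 52]
`print(b)` → prints [5, 1, 1, 99]

Answer:
[62, 31, 37, 52]
[5, 1, 1, 99]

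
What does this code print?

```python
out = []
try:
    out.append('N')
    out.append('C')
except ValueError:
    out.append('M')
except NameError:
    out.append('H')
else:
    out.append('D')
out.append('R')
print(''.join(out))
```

Execution trace: 'N' (try body) → 'C' (try body, no exception) → 'D' (else) → 'R' (after the try/except). Output: NCDR

Answer: NCDR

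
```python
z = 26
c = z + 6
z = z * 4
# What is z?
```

Trace:
`z = 26` → z = 26
`c = z + 6` → c = 32
`z = z * 4` → z = 104
So z = 104

Answer: 104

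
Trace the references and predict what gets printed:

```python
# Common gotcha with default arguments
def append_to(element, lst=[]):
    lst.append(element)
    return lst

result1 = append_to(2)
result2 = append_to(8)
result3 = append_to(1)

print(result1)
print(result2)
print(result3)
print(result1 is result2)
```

Key concept: mutable default argument gotcha.
Step by step:
`result1 = append_to(2)` → result1 = [2]
`result2 = append_to(8)` → result1 = [2, 8] (same object as result2); result2 = [2, 8] (same object as result1)
`result3 = append_to(1)` → result1 = [2, 8, 1] (same object as result2, result3); result2 = [2, 8, 1] (same object as result1, result3); result3 = [2, 8, 1] (same object as result1, result2)
`print(result1)` → prints [2, 8, 1]
`print(result2)` → prints [2, 8, 1]
`print(result3)` → prints [2, 8, 1]
`print(result1 is result2)` → prints True

Answer:
[2, 8, 1]
[2, 8, 1]
[2, 8, 1]
True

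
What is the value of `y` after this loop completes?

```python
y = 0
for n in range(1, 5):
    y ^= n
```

XOR of 1 to 4
`y` takes the values: 0 → 1 → 3 → 0 → 4

Answer: 4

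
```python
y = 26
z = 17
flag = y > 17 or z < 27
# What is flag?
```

Trace:
`y = 26` → y = 26
`z = 17` → z = 17
`flag = y > 17 or z < 27` → flag = True
So flag = True

Answer: True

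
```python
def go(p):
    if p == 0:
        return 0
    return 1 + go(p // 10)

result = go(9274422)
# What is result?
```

Count of digits of 9274422: 7

Answer: 7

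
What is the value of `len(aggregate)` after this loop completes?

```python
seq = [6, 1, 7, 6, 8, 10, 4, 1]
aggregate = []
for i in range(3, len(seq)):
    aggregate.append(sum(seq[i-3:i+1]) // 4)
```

Number of 4-element averages
`aggregate` takes the values: [] → [5] → [5, 5] → [5, 5, 7] → [5, 5, 7, 7] → [5, 5, 7, 7, 5]
So `len(aggregate)` = 5

Answer: 5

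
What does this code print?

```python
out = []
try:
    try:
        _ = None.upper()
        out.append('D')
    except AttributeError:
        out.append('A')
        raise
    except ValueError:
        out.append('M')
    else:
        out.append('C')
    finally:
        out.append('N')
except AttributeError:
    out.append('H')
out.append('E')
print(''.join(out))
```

Execution trace: 'A' (inner except AttributeError) → 'N' (inner finally) → 'H' (outer except AttributeError) → 'E' (after the try/except). Output: ANHE

Answer: ANHE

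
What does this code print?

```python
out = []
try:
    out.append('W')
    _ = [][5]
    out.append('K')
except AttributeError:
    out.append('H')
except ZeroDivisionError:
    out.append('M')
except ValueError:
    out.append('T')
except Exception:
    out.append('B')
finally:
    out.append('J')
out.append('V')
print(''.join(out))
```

Execution trace: 'W' (try body) → 'B' (except Exception) → 'J' (finally) → 'V' (after the try/except). Output: WBJV

Answer: WBJV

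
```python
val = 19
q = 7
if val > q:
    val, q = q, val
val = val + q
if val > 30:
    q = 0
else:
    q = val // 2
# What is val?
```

Trace:
`val = 19` → val = 19
`q = 7` → q = 7
`if val > q: ...` → val > q is True → val = 7; q = 19
`val = val + q` → val = 26
`if val > 30: ...` → val > 30 is False, take else branch → q = 13
So val = 26

Answer: 26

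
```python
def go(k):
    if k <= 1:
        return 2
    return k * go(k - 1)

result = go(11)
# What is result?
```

go(11) = 11 * 10 * 9 * 8 * 7 * 6 * 5 * 4 * 3 * 2 * 2 = 79833600

Answer: 79833600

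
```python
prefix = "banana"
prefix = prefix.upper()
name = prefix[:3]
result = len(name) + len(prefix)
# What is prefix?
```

Trace:
`prefix = "banana"` → prefix = 'banana'
`prefix = prefix.upper()` → prefix = 'BANANA'
`name = prefix[:3]` → name = 'BAN'
`result = len(name) + len(prefix)` → result = 9
So prefix = 'BANANA'

Answer: 'BANANA'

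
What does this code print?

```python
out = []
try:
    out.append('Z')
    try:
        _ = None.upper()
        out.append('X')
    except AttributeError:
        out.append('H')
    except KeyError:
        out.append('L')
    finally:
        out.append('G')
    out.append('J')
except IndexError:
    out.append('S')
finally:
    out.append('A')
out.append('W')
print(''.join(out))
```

Execution trace: 'Z' (try body) → 'H' (inner except AttributeError) → 'G' (inner finally) → 'J' (try body, no exception) → 'A' (finally) → 'W' (after the try/except). Output: ZHGJAW

Answer: ZHGJAW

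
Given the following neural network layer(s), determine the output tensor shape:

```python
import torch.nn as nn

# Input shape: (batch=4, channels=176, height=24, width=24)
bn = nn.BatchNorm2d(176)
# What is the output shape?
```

Input: (4, 176, 24, 24) -> Output: (4, 176, 24, 24)

Answer: (4, 176, 24, 24)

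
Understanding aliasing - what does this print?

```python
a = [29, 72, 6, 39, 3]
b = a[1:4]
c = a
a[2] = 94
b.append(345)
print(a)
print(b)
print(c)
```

Key concept: slice vs alias.
Step by step:
`a = [29, 72, 6, 39, 3]` → a = [29, 72, 6, 39, 3]
`b = a[1:4]` → b = [72, 6, 39]
`c = a` → c = [29, 72, 6, 39, 3] (same object as a)
`a[2] = 94` → a = [29, 72, 94, 39, 3] (same object as c); c = [29, 72, 94, 39, 3] (same object as a)
`b.append(345)` → b = [72, 6, 39, 345]
`print(a)` → prints [29, 72, 94, 39, 3]
`print(b)` → prints [72, 6, 39, 345]
`print(c)` → prints [29, 72, 94, 39, 3]

Answer:
[29, 72, 94, 39, 3]
[72, 6, 39, 345]
[29, 72, 94, 39, 3]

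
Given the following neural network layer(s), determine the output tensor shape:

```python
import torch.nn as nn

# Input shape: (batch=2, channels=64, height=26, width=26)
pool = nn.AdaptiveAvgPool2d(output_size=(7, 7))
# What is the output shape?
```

Input: (2, 64, 26, 26) -> Output: (2, 64, 7, 7)

Answer: (2, 64, 7, 7)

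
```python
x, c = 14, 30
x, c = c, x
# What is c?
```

Trace:
`x, c = 14, 30` → x = 14; c = 30
`x, c = c, x` → x = 30; c = 14
So c = 14

Answer: 14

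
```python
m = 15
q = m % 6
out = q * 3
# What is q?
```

Trace:
`m = 15` → m = 15
`q = m % 6` → q = 3
`out = q * 3` → out = 9
So q = 3

Answer: 3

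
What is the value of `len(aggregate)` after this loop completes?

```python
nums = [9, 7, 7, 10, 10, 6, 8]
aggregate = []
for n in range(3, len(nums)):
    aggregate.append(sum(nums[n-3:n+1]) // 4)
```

Number of 4-element averages
`aggregate` takes the values: [] → [8] → [8, 8] → [8, 8, 8] → [8, 8, 8, 8]
So `len(aggregate)` = 4

Answer: 4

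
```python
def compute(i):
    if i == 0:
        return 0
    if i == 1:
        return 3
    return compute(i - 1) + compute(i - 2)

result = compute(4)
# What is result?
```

Build up from base cases: compute(0)=0, compute(1)=3, compute(2)=3, compute(3)=6, compute(4)=9

Answer: 9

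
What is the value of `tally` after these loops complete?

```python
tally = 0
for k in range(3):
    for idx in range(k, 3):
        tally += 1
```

Upper triangle: 3 + 2 + ... + 1
`tally` takes the values: 0 → 1 → 2 → 3 → 4 → 5 → 6

Answer: 6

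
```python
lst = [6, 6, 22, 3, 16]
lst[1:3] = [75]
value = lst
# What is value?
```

Trace:
`lst = [6, 6, 22, 3, 16]` → lst = [6, 6, 22, 3, 16]
`lst[1:3] = [75]` → lst = [6, 75, 3, 16]
`value = lst` → value = [6, 75, 3, 16]
So value = [6, 75, 3, 16]

Answer: [6, 75, 3, 16]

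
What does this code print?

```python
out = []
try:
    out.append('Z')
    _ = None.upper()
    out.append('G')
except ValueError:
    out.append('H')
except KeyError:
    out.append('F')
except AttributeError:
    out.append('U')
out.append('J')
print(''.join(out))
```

Execution trace: 'Z' (try body) → 'U' (except AttributeError) → 'J' (after the try/except). Output: ZUJ

Answer: ZUJ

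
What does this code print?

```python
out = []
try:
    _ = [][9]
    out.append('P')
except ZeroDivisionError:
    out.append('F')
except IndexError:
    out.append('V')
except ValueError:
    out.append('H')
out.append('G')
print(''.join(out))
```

Execution trace: 'V' (except IndexError) → 'G' (after the try/except). Output: VG

Answer: VG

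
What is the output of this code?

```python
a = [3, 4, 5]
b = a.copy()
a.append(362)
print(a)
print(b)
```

Key concept: list.copy() creates independent copy.
Step by step:
`a = [3, 4, 5]` → a = [3, 4, 5]
`b = a.copy()` → b = [3, 4, 5]
`a.append(362)` → a = [3, 4, 5, 362]
`print(a)` → prints [3, 4, 5, 362]
`print(b)` → prints [3, 4, 5]

Answer:
[3, 4, 5, 362]
[3, 4, 5]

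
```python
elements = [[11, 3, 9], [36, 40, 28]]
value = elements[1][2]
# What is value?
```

Trace:
`elements = [[11, 3, 9], [36, 40, 28]]` → elements = [[11, 3, 9], [36, 40, 28]]
`value = elements[1][2]` → value = 28
So value = 28

Answer: 28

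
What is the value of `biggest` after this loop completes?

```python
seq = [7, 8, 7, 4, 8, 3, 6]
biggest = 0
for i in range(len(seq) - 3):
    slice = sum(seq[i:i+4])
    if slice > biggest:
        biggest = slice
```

Max sum of 4-element window in [7, 8, 7, 4, 8, 3, 6]
`biggest` takes the values: 0 → 26 → 27

Answer: 27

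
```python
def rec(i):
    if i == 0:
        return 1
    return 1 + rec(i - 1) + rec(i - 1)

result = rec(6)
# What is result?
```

rec(i) = 1 + 2·rec(i-1), rec(0)=1. Closed form: (1+1)·2^6 - 1 = 127.

Answer: 127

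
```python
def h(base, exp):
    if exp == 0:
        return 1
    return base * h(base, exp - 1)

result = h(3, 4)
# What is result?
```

h(3, 4) = 3 * 3 * 3 * 3 = 81

Answer: 81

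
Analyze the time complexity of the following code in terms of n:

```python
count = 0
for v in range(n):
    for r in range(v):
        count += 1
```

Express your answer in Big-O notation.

Each loop level contributes: n × n. Multiplying the contributions gives O(n^2).

Answer: O(n^2)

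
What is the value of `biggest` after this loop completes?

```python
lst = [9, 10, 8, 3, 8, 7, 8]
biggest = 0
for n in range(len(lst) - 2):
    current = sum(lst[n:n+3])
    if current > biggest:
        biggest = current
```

Max sum of 3-element window in [9, 10, 8, 3, 8, 7, 8]
`biggest` takes the values: 0 → 27

Answer: 27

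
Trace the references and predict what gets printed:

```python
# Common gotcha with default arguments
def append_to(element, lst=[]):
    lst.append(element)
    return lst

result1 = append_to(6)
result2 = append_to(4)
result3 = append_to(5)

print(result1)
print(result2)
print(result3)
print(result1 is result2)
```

Key concept: mutable default argument gotcha.
Step by step:
`result1 = append_to(6)` → result1 = [6]
`result2 = append_to(4)` → result1 = [6, 4] (same object as result2); result2 = [6, 4] (same object as result1)
`result3 = append_to(5)` → result1 = [6, 4, 5] (same object as result2, result3); result2 = [6, 4, 5] (same object as result1, result3); result3 = [6, 4, 5] (same object as result1, result2)
`print(result1)` → prints [6, 4, 5]
`print(result2)` → prints [6, 4, 5]
`print(result3)` → prints [6, 4, 5]
`print(result1 is result2)` → prints True

Answer:
[6, 4, 5]
[6, 4, 5]
[6, 4, 5]
True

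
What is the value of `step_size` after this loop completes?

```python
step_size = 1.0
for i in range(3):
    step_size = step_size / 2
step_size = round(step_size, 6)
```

Halving LR 3 times: 1 / 2^3
`step_size` takes the values: 1.0 → 0.5 → 0.25 → 0.125

Answer: 0.125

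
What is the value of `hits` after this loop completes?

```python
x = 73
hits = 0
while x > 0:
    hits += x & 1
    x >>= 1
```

Count set bits in 73 (binary: 0b1001001)
`hits` takes the values: 0 → 1 → 2 → 3

Answer: 3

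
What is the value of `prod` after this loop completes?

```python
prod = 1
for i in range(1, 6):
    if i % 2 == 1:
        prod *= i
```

Product of odd numbers 1 to 5
`prod` takes the values: 1 → 3 → 15

Answer: 15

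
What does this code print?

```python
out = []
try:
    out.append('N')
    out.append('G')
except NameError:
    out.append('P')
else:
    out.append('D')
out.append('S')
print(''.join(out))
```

Execution trace: 'N' (try body) → 'G' (try body, no exception) → 'D' (else) → 'S' (after the try/except). Output: NGDS

Answer: NGDS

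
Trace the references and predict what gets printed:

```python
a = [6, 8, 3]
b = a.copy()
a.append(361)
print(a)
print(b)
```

Key concept: list.copy() creates independent copy.
Step by step:
`a = [6, 8, 3]` → a = [6, 8, 3]
`b = a.copy()` → b = [6, 8, 3]
`a.append(361)` → a = [6, 8, 3, 361]
`print(a)` → prints [6, 8, 3, 361]
`print(b)` → prints [6, 8, 3]

Answer:
[6, 8, 3, 361]
[6, 8, 3]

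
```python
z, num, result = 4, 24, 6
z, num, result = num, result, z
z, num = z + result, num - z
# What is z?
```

Trace:
`z, num, result = 4, 24, 6` → z = 4; num = 24; result = 6
`z, num, result = num, result, z` → z = 24; num = 6; result = 4
`z, num = z + result, num - z` → z = 28; num = -18
So z = 28

Answer: 28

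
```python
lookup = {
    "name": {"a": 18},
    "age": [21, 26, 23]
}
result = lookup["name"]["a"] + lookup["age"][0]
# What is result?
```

Trace:
`lookup = { ...` → lookup = {'name': {'a': 18}, 'age': [21, 26, 23]}
`result = lookup["name"]["a"] + lookup["age"][0]` → result = 39
So result = 39

Answer: 39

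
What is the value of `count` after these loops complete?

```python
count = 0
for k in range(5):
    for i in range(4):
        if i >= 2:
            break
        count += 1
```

Inner breaks at 2, outer runs 5 times
`count` takes the values: 0 → 1 → 2 → 3 → 4 → 5 → 6 → 7 → 8 → 9 → 10

Answer: 10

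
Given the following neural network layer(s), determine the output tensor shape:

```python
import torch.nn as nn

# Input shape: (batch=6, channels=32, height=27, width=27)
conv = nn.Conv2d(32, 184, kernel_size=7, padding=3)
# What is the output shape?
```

Input: (6, 32, 27, 27) -> Output: (6, 184, 27, 27)

Answer: (6, 184, 27, 27)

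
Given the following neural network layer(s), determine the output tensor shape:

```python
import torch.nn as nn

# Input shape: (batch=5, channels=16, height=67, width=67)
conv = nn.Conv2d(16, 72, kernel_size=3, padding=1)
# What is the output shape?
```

Input: (5, 16, 67, 67) -> Output: (5, 72, 67, 67)

Answer: (5, 72, 67, 67)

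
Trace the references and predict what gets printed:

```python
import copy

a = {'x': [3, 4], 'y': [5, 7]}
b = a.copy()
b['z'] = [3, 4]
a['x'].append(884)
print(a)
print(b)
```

Key concept: shallow copy of dict with mutable values.
Step by step:
`a = {'x': [3, 4], 'y': [5, 7]}` → a = {'x': [3, 4], 'y': [5, 7]}
`b = a.copy()` → b = {'x': [3, 4], 'y': [5, 7]}
`b['z'] = [3, 4]` → b = {'x': [3, 4], 'y': [5, 7], 'z': [3, 4]}
`a['x'].append(884)` → a = {'x': [3, 4, 884], 'y': [5, 7]}; b = {'x': [3, 4, 884], 'y': [5, 7], 'z': [3, 4]}
`print(a)` → prints {'x': [3, 4, 884], 'y': [5, 7]}
`print(b)` → prints {'x': [3, 4, 884], 'y': [5, 7], 'z': [3, 4]}

Answer:
{'x': [3, 4, 884], 'y': [5, 7]}
{'x': [3, 4, 884], 'y': [5, 7], 'z': [3, 4]}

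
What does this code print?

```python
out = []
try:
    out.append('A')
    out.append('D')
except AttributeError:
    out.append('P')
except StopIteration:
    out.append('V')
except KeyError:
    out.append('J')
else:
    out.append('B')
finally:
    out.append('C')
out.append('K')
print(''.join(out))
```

Execution trace: 'A' (try body) → 'D' (try body, no exception) → 'B' (else) → 'C' (finally) → 'K' (after the try/except). Output: ADBCK

Answer: ADBCK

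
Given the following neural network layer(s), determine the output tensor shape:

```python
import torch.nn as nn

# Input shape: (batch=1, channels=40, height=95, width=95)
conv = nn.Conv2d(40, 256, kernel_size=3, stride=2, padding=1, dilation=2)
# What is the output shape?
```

Input: (1, 40, 95, 95) -> Output: (1, 256, 47, 47)

Answer: (1, 256, 47, 47)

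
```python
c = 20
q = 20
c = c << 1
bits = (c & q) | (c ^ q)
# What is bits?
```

Trace:
`c = 20` → c = 20
`q = 20` → q = 20
`c = c << 1` → c = 40
`bits = (c & q) | (c ^ q)` → bits = 60
So bits = 60

Answer: 60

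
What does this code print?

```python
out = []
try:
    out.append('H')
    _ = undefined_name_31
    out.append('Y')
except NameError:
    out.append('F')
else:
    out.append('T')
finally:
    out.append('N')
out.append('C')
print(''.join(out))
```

Execution trace: 'H' (try body) → 'F' (except NameError) → 'N' (finally) → 'C' (after the try/except). Output: HFNC

Answer: HFNC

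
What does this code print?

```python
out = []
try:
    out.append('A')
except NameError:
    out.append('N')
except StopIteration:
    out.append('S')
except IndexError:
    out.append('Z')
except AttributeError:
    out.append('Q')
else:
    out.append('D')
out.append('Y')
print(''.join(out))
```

Execution trace: 'A' (try body, no exception) → 'D' (else) → 'Y' (after the try/except). Output: ADY

Answer: ADY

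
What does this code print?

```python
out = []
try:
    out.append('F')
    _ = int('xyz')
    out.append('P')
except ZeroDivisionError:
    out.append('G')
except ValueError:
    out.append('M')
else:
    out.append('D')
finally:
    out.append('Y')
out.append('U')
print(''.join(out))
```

Execution trace: 'F' (try body) → 'M' (except ValueError) → 'Y' (finally) → 'U' (after the try/except). Output: FMYU

Answer: FMYU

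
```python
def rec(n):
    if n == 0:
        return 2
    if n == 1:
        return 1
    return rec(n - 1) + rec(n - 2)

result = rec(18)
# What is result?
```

Build up from base cases: rec(0)=2, rec(1)=1, rec(2)=3, rec(3)=4, rec(4)=7, rec(5)=11, rec(6)=18, ..., rec(18)=5778

Answer: 5778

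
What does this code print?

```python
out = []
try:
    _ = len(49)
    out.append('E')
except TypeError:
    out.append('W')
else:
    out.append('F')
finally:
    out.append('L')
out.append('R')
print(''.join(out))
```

Execution trace: 'W' (except TypeError) → 'L' (finally) → 'R' (after the try/except). Output: WLR

Answer: WLR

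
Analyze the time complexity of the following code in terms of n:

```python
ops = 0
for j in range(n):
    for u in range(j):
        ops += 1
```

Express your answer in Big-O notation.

Each loop level contributes: n × n. Multiplying the contributions gives O(n^2).

Answer: O(n^2)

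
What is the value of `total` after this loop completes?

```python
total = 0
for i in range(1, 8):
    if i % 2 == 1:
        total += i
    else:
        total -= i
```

Add odd, subtract even
`total` takes the values: 0 → 1 → -1 → 2 → -2 → 3 → -3 → 4

Answer: 4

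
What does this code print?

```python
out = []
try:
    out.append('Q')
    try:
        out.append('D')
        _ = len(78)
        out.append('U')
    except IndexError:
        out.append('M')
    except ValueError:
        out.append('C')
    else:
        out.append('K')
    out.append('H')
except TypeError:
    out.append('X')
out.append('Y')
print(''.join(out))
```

Execution trace: 'Q' (try body) → 'D' (inner try body) → 'X' (except TypeError) → 'Y' (after the try/except). Output: QDXY

Answer: QDXY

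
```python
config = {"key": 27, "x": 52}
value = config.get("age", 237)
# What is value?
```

Trace:
`config = {"key": 27, "x": 52}` → config = {'key': 27, 'x': 52}
`value = config.get("age", 237)` → value = 237
So value = 237

Answer: 237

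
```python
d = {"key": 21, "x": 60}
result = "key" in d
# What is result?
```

Trace:
`d = {"key": 21, "x": 60}` → d = {'key': 21, 'x': 60}
`result = "key" in d` → result = True
So result = True

Answer: True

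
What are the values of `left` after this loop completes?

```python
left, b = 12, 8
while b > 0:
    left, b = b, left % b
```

GCD of 12 and 8
`left` takes the values: 12 → 8 → 4

Answer: 4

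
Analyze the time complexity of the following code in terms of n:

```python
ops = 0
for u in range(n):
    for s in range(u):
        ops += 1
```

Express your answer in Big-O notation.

Each loop level contributes: n × n. Multiplying the contributions gives O(n^2).

Answer: O(n^2)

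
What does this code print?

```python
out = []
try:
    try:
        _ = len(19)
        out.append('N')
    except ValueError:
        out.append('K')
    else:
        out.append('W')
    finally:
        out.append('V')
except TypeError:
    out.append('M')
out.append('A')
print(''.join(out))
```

Execution trace: 'V' (finally) → 'M' (outer except TypeError) → 'A' (after the try/except). Output: VMA

Answer: VMA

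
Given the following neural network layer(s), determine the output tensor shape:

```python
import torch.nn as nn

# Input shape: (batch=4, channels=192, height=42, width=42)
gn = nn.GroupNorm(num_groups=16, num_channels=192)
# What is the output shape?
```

Input: (4, 192, 42, 42) -> Output: (4, 192, 42, 42)

Answer: (4, 192, 42, 42)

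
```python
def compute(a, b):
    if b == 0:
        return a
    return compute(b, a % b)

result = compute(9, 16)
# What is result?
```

compute(9, 16) -> compute(16, 9) -> compute(9, 7) -> compute(7, 2) -> compute(2, 1) -> compute(1, 0) -> 1

Answer: 1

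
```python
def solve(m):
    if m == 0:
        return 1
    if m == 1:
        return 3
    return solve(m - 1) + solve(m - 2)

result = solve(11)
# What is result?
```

Build up from base cases: solve(0)=1, solve(1)=3, solve(2)=4, solve(3)=7, solve(4)=11, solve(5)=18, solve(6)=29, ..., solve(11)=322

Answer: 322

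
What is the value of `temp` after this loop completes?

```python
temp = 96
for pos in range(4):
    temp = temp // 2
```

Halve 4 times: 96 // 2^4 = 6
`temp` takes the values: 96 → 48 → 24 → 12 → 6

Answer: 6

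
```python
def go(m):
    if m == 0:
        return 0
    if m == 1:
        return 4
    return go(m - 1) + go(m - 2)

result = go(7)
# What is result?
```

Build up from base cases: go(0)=0, go(1)=4, go(2)=4, go(3)=8, go(4)=12, go(5)=20, go(6)=32, ..., go(7)=52

Answer: 52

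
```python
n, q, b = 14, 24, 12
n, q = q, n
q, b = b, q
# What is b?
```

Trace:
`n, q, b = 14, 24, 12` → n = 14; q = 24; b = 12
`n, q = q, n` → n = 24; q = 14
`q, b = b, q` → q = 12; b = 14
So b = 14

Answer: 14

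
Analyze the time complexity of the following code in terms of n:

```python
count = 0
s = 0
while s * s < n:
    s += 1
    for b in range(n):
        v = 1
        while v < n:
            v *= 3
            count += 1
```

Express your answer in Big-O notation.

Each loop level contributes: √n × n × log n. Multiplying the contributions gives O(n√n log n).

Answer: O(n√n log n)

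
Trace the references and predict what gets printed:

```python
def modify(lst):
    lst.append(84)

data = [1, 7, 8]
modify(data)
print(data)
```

Key concept: function modifies passed list.
Step by step:
`data = [1, 7, 8]` → data = [1, 7, 8]
`modify(data)` → data = [1, 7, 8, 84]
`print(data)` → prints [1, 7, 8, 84]

Answer: [1, 7, 8, 84]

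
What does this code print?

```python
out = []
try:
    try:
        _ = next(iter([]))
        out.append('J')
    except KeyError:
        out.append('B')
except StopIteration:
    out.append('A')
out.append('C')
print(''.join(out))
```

Execution trace: 'A' (outer except StopIteration) → 'C' (after the try/except). Output: AC

Answer: AC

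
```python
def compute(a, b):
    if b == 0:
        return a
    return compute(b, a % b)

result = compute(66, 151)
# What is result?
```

compute(66, 151) -> compute(151, 66) -> compute(66, 19) -> compute(19, 9) -> compute(9, 1) -> compute(1, 0) -> 1

Answer: 1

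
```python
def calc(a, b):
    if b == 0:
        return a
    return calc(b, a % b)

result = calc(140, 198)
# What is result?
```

calc(140, 198) -> calc(198, 140) -> calc(140, 58) -> calc(58, 24) -> calc(24, 10) -> calc(10, 4) -> calc(4, 2) -> calc(2, 0) -> 2

Answer: 2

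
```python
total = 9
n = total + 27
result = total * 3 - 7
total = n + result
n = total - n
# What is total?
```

Trace:
`total = 9` → total = 9
`n = total + 27` → n = 36
`result = total * 3 - 7` → result = 20
`total = n + result` → total = 56
`n = total - n` → n = 20
So total = 56

Answer: 56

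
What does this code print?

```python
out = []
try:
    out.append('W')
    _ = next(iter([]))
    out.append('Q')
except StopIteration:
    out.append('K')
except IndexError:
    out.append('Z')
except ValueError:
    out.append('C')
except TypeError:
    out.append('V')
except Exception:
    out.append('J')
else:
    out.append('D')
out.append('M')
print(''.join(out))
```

Execution trace: 'W' (try body) → 'K' (except StopIteration) → 'M' (after the try/except). Output: WKM

Answer: WKM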